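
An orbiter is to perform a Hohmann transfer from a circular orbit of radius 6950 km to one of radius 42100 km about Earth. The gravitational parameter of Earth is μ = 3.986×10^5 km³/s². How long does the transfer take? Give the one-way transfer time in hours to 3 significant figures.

t = 5.31 hours

Transfer-ellipse semi-major axis a_t = (r₁ + r₂)/2 = (6950 + 42100)/2 = 24525 km.
By Kepler's third law the transfer-orbit period is T = 2π√(a_t³/μ), so t = T/2 = 19110 s.
Converting: 19110 s ÷ 3600 s/hour = 5.31 hours.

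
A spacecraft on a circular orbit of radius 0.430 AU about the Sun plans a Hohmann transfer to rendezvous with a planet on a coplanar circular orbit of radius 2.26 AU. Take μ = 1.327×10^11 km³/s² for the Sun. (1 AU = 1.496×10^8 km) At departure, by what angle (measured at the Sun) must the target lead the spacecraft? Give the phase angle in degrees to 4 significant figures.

φ = 97.36°

In km: r₁ = 0.430 × 1.496×10^8 = 6.4328×10^7 km; r₂ = 2.26 × 1.496×10^8 = 3.38096×10^8 km.
Semi-major axis of the transfer orbit: a_t = (6.4328×10^7 + 3.38096×10^8)/2 = 2.01212×10^8 km.
Transfer time t = π√(a_t³/μ) = 2.46147×10^7 s.
Target angular speed ω₂ = √(μ/r₂³) = 5.85970×10^-8 rad/s.
Angle swept by the target during transfer: ω₂·t = 1.4423 rad = 82.64°.
Arrival is 180° from departure on the ellipse, so φ = 180° − 82.64° = 97.36°.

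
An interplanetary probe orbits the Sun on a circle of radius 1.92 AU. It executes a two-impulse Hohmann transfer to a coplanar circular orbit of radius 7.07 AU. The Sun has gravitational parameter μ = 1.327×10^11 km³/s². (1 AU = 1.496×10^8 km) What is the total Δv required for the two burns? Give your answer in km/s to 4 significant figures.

In km: r₁ = 1.92 × 1.496×10^8 = 2.87232×10^8 km; r₂ = 7.07 × 1.496×10^8 = 1.057672×10^9 km.
The Hohmann ellipse has a_t = (r₁ + r₂)/2 = 6.72452×10^8 km.
Circular speed at r₁: v₁ = √(μ/r₁) = √(1.327×10^11/2.87232×10^8) = 21.4941 km/s.
Transfer-orbit speed at r₁ (vis-viva equation): v_p = √[μ(2/r₁ − 1/a_t)] = 26.9565 km/s.
First burn Δv₁ = |v_p − v₁| = 5.4624 km/s.
At r₂, v₂ = √(μ/r₂) = 11.2011 km/s.
Transfer-orbit speed at r₂: v_a = √[μ(2/r₂ − 1/a_t)] = 7.32058 km/s.
Second burn Δv₂ = |v₂ − v_a| = 3.8805 km/s.
Total Δv = Δv₁ + Δv₂ = 9.343 km/s.

Δv = 9.343 km/s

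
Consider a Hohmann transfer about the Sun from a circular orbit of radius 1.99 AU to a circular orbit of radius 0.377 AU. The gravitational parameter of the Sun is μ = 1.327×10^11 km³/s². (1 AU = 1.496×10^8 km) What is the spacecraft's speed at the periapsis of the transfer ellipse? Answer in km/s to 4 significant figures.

In km: r₁ = 1.99 × 1.496×10^8 = 2.97704×10^8 km; r₂ = 0.377 × 1.496×10^8 = 5.63992×10^7 km.
Semi-major axis of the transfer orbit: a_t = (2.97704×10^8 + 5.63992×10^7)/2 = 1.770516×10^8 km.
The periapsis of the transfer ellipse is at r = 5.63992×10^7 km.
Vis-viva: v = √[μ(2/r − 1/a_t)] = √[1.327×10^11 × (2/5.63992×10^7 − 1/1.770516×10^8)] = 62.90 km/s.

v = 62.90 km/s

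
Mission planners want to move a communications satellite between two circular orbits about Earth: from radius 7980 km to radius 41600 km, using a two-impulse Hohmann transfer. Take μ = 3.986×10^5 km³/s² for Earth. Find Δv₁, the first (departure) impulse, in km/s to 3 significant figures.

Semi-major axis of the transfer orbit: a_t = (7980 + 41600)/2 = 24790 km.
On the circular orbit at r = 7980 km, v_c = √(μ/r) = 7.0675 km/s.
Transfer-orbit speed at the same r (vis-viva, a = a_t): v_t = √[μ(2/r − 1/a_t)] = 9.1554 km/s.
Δv₁ = |v_t − v_c| = |9.1554 − 7.0675| = 2.088 km/s.

Δv₁ = 2.09 km/s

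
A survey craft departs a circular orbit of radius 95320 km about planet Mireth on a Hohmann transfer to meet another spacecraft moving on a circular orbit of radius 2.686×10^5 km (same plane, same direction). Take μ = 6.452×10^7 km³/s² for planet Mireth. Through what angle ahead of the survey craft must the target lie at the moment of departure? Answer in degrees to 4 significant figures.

Semi-major axis of the transfer orbit: a_t = (95320 + 2.686×10^5)/2 = 1.8196×10^5 km.
The half-period of the transfer ellipse is t = π√(a_t³/μ) = 30357.5 s.
Target angular speed ω₂ = √(μ/r₂³) = 5.77016×10^-5 rad/s.
Angle swept by the target during transfer: ω₂·t = 1.75168 rad = 100.36°.
Arrival is 180° from departure on the ellipse, so φ = 180° − 100.36° = 79.64°.

φ = 79.64°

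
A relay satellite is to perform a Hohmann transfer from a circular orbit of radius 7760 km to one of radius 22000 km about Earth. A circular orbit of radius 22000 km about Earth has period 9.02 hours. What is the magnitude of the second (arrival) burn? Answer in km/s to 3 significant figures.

From Kepler's third law T² = 4π²r³/μ at r = 22000 km, T = 9.02 hours = 9.02 × 3600 s = 32472 s: μ = 4π²r³/T² = 3.98666×10^5 km³/s².
The Hohmann ellipse has a_t = (r₁ + r₂)/2 = 14880 km.
Circular speed at r = 22000 km: v_c = √(μ/r) = 4.257 km/s.
Vis-viva on the transfer ellipse at r = 22000 km gives v_t = √[μ(2/r − 1/a_t)] = 3.074 km/s.
Δv₂ = |v_t − v_c| = |3.074 − 4.257| = 1.183 km/s.

Δv₂ = 1.18 km/s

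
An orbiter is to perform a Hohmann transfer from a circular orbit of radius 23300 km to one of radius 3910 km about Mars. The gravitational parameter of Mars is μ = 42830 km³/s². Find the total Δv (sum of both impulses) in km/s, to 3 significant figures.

Semi-major axis of the transfer orbit: a_t = (23300 + 3910)/2 = 13605 km.
Circular speed at r₁: v₁ = √(μ/r₁) = √(42830/23300) = 1.3558 km/s.
On the transfer ellipse at r₁, v² = μ(2/r − 1/a) gives v_a = √[μ(2/r₁ − 1/a_t)] = 0.72683 km/s.
First burn Δv₁ = |v_a − v₁| = 0.6290 km/s.
At r₂, v₂ = √(μ/r₂) = 3.3097 km/s.
Transfer-orbit speed at r₂: v_p = √[μ(2/r₂ − 1/a_t)] = 4.3313 km/s.
Second burn Δv₂ = |v₂ − v_p| = 1.022 km/s.
Total Δv = Δv₁ + Δv₂ = 1.651 km/s.

Δv = 1.65 km/s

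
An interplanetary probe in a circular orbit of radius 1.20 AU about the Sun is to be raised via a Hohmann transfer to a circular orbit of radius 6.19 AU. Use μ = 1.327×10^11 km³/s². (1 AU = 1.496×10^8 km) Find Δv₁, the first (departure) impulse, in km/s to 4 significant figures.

Δv₁ = 8.002 km/s

In km: r₁ = 1.20 × 1.496×10^8 = 1.7952×10^8 km; r₂ = 6.19 × 1.496×10^8 = 9.26024×10^8 km.
Semi-major axis of the transfer orbit: a_t = (1.7952×10^8 + 9.26024×10^8)/2 = 5.52772×10^8 km.
Circular speed at r = 1.7952×10^8 km: v_c = √(μ/r) = 27.188 km/s.
Vis-viva on the transfer ellipse at r = 1.7952×10^8 km gives v_t = √[μ(2/r − 1/a_t)] = 35.190 km/s.
Δv₁ = |v_t − v_c| = |35.190 − 27.188| = 8.002 km/s.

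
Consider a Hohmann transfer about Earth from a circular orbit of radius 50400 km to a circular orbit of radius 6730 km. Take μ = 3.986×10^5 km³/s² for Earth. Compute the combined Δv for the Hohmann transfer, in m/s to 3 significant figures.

Δv = 3970 m/s

Semi-major axis of the transfer orbit: a_t = (50400 + 6730)/2 = 28565 km.
Circular speed at r₁: v₁ = √(μ/r₁) = √(3.986×10^5/50400) = 2.812 km/s.
Transfer-orbit speed at r₁ (vis-viva): v_a = √[μ(2/r₁ − 1/a_t)] = 1.365 km/s.
First burn Δv₁ = |v_a − v₁| = 1.447 km/s.
Circular speed at r₂: v₂ = √(μ/r₂) = 7.6959 km/s.
Transfer-orbit speed at r₂: v_p = √[μ(2/r₂ − 1/a_t)] = 10.223 km/s.
Second burn Δv₂ = |v₂ − v_p| = 2.527 km/s.
Δv = Δv₁ + Δv₂ = 1.447 + 2.527 = 3.974 km/s.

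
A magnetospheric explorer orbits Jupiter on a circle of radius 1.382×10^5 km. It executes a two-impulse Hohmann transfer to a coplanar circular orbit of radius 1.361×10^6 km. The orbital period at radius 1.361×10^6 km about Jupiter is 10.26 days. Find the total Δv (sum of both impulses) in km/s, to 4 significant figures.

From Kepler's third law T² = 4π²r³/μ at r = 1.361×10^6 km, T = 10.26 days = 10.26 × 86400 s = 8.86464×10^5 s: μ = 4π²r³/T² = 1.26652×10^8 km³/s².
Semi-major axis of the transfer orbit: a_t = (1.382×10^5 + 1.361×10^6)/2 = 7.496×10^5 km.
Circular speed at r₁: v₁ = √(μ/r₁) = √(1.26652×10^8/1.382×10^5) = 30.273 km/s.
On the transfer ellipse at r₁, vis-viva gives v_p = √[μ(2/r₁ − 1/a_t)] = 40.791 km/s.
First burn Δv₁ = |v_p − v₁| = 10.518 km/s.
At r₂, v₂ = √(μ/r₂) = 9.6467 km/s.
Transfer-orbit speed at r₂: v_a = √[μ(2/r₂ − 1/a_t)] = 4.1421 km/s.
Second burn Δv₂ = |v₂ − v_a| = 5.5046 km/s.
Total Δv = Δv₁ + Δv₂ = 16.02 km/s.

Δv = 16.02 km/s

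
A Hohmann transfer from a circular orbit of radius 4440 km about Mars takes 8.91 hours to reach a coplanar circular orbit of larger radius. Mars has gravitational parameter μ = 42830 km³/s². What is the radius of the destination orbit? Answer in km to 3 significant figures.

Transfer time t = 8.91 hours = 32076 s, and t = π√(a_t³/μ).
So a_t = (μ t²/π²)^(1/3) = (42830 × (32076)² / π²)^(1/3) = 16467 km.
Since a_t = (r₁ + r₂)/2, r₂ = 2a_t − r₁ = 2×16467 − 4440 = 28494 km.

r₂ = 28500 km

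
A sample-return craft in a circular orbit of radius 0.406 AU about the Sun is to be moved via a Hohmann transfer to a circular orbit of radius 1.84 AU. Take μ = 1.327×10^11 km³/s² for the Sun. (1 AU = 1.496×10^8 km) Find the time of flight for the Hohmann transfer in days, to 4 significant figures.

In km: r₁ = 0.406 × 1.496×10^8 = 6.07376×10^7 km; r₂ = 1.84 × 1.496×10^8 = 2.75264×10^8 km.
The Hohmann ellipse has a_t = (r₁ + r₂)/2 = 1.680008×10^8 km.
Half the transfer-orbit period gives t = π√(a_t³/μ) = 1.878×10^7 s.
Converting: 1.878×10^7 s ÷ 86400 s/day = 217.4 days.

t = 217.4 days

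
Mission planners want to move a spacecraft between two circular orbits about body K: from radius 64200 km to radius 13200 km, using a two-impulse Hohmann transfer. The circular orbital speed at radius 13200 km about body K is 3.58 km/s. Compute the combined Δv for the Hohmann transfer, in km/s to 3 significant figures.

From the circular-orbit relation v² = μ/r at r = 13200 km: μ = v²r = (3.58)² × 13200 = 1.69176×10^5 km³/s².
The Hohmann ellipse has a_t = (r₁ + r₂)/2 = 38700 km.
Circular speed at r₁: v₁ = √(μ/r₁) = √(1.69176×10^5/64200) = 1.62331 km/s.
On the transfer ellipse at r₁, vis-viva equation gives v_a = √[μ(2/r₁ − 1/a_t)] = 0.948056 km/s.
First burn Δv₁ = |v_a − v₁| = 0.6753 km/s.
At r₂, v₂ = √(μ/r₂) = 3.580 km/s.
Transfer-orbit speed at r₂: v_p = √[μ(2/r₂ − 1/a_t)] = 4.611 km/s.
Second burn Δv₂ = |v₂ − v_p| = 1.031 km/s.
Δv = Δv₁ + Δv₂ = 0.6753 + 1.031 = 1.706 km/s.

Δv = 1.71 km/s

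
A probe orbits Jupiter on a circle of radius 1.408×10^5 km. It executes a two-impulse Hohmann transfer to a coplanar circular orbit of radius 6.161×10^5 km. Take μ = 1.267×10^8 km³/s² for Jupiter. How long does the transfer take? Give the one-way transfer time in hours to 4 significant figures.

Transfer-ellipse semi-major axis a_t = (r₁ + r₂)/2 = (1.408×10^5 + 6.161×10^5)/2 = 3.7845×10^5 km.
Half the transfer-orbit period gives t = π√(a_t³/μ) = 64980 s.
Converting: 64980 s ÷ 3600 s/hour = 18.05 hours.

t = 18.05 hours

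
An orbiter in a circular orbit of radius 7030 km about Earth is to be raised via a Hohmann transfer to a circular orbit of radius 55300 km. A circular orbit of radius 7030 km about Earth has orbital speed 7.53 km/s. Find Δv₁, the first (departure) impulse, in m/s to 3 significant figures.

From the circular-orbit relation v² = μ/r at r = 7030 km: μ = v²r = (7.53)² × 7030 = 3.98607×10^5 km³/s².
Semi-major axis of the transfer orbit: a_t = (7030 + 55300)/2 = 31165 km.
Circular speed at r = 7030 km: v_c = √(μ/r) = 7.5300 km/s.
Vis-viva on the transfer ellipse at r = 7030 km gives v_t = √[μ(2/r − 1/a_t)] = 10.031 km/s.
Δv₁ = |v_t − v_c| = |10.031 − 7.5300| = 2.501 km/s.

Δv₁ = 2500 m/s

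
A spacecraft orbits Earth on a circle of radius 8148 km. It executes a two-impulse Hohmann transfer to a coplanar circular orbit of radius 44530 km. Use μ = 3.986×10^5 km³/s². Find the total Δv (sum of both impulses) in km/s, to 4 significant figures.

Δv = 3.428 km/s

Semi-major axis of the transfer orbit: a_t = (8148 + 44530)/2 = 26339 km.
Circular speed at r₁: v₁ = √(μ/r₁) = √(3.986×10^5/8148) = 6.994 km/s.
On the transfer ellipse at r₁, v² = μ(2/r − 1/a) gives v_p = √[μ(2/r₁ − 1/a_t)] = 9.094 km/s.
First burn Δv₁ = |v_p − v₁| = 2.100 km/s.
At r₂, v₂ = √(μ/r₂) = 2.992 km/s.
Transfer-orbit speed at r₂: v_a = √[μ(2/r₂ − 1/a_t)] = 1.664 km/s.
Second burn Δv₂ = |v₂ − v_a| = 1.328 km/s.
Total Δv = Δv₁ + Δv₂ = 3.428 km/s.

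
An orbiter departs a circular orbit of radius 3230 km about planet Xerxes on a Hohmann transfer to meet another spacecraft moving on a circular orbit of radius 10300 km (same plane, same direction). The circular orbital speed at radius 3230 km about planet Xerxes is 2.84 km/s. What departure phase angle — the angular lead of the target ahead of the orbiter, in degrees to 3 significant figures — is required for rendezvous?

φ = 84.2°

From the circular-orbit relation v² = μ/r at r = 3230 km: μ = v²r = (2.84)² × 3230 = 26051.9 km³/s².
The Hohmann ellipse has a_t = (r₁ + r₂)/2 = 6765 km.
Transfer time t = π√(a_t³/μ) = 10830 s.
Target angular speed ω₂ = √(μ/r₂³) = 1.544×10^-4 rad/s.
Angle swept by the target during transfer: ω₂·t = 1.6722 rad = 95.81°.
Arrival is 180° from departure on the ellipse, so φ = 180° − 95.81° = 84.2°.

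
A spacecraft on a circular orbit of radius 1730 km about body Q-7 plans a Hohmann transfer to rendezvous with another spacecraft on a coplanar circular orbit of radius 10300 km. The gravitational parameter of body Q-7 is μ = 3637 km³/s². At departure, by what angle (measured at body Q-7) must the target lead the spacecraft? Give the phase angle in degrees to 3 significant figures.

Transfer-ellipse semi-major axis a_t = (r₁ + r₂)/2 = (1730 + 10300)/2 = 6015 km.
The half-period of the transfer ellipse is t = π√(a_t³/μ) = 24300 s.
The target's mean motion on its circular orbit is ω₂ = √(μ/r₂³) = 5.769×10^-5 rad/s.
Angle swept by the target during transfer: ω₂·t = 1.402 rad = 80.33°.
Arrival is 180° from departure on the ellipse, so φ = 180° − 80.33° = 99.7°.

φ = 99.7°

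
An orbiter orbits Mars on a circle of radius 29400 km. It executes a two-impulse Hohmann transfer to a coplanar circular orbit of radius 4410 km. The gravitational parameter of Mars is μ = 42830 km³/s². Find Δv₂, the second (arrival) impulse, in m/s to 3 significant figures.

The Hohmann ellipse has a_t = (r₁ + r₂)/2 = 16905 km.
Circular speed at r = 4410 km: v_c = √(μ/r) = 3.1164 km/s.
Vis-viva on the transfer ellipse at r = 4410 km gives v_t = √[μ(2/r − 1/a_t)] = 4.1098 km/s.
Δv₂ = |v_t − v_c| = |4.1098 − 3.1164| = 0.9934 km/s.

Δv₂ = 993 m/s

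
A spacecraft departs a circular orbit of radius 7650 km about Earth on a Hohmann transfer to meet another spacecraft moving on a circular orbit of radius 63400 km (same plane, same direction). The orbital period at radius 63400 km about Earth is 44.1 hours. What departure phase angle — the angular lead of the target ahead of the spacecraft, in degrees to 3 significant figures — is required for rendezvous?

φ = 105°

From Kepler's third law T² = 4π²r³/μ at r = 63400 km, T = 44.1 hours = 44.1 × 3600 s = 1.5876×10^5 s: μ = 4π²r³/T² = 3.99158×10^5 km³/s².
The Hohmann ellipse has a_t = (r₁ + r₂)/2 = 35525 km.
Transfer time t = π√(a_t³/μ) = 33295 s.
The target's mean motion on its circular orbit is ω₂ = √(μ/r₂³) = 3.9577×10^-5 rad/s.
Angle swept by the target during transfer: ω₂·t = 1.3177 rad = 75.499°.
Arrival is 180° from departure on the ellipse, so φ = 180° − 75.499° = 105°.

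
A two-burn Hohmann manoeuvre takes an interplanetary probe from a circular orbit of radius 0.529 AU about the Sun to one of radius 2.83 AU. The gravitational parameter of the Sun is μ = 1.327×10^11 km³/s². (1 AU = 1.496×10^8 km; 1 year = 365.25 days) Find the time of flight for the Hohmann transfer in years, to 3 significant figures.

t = 1.09 years

In km: r₁ = 0.529 × 1.496×10^8 = 7.91384×10^7 km; r₂ = 2.83 × 1.496×10^8 = 4.23368×10^8 km.
Semi-major axis of the transfer orbit: a_t = (7.91384×10^7 + 4.23368×10^8)/2 = 2.512532×10^8 km.
Half the transfer-orbit period gives t = π√(a_t³/μ) = 3.435×10^7 s.
Converting: 3.435×10^7 s ÷ 3.15576×10^7 s/year (365.25 × 86400) = 1.09 years.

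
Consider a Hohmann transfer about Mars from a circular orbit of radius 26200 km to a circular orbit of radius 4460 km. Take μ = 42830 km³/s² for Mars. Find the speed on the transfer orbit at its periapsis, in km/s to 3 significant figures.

Transfer-ellipse semi-major axis a_t = (r₁ + r₂)/2 = (26200 + 4460)/2 = 15330 km.
At periapsis, r = 4460 km.
Vis-viva: v = √[μ(2/r − 1/a_t)] = √[42830 × (2/4460 − 1/15330)] = 4.051 km/s.

v = 4.05 km/s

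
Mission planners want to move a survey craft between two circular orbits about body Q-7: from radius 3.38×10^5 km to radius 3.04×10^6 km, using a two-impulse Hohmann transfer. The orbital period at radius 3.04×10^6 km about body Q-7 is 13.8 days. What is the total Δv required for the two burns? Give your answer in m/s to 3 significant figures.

Δv = 25300 m/s

From Kepler's third law T² = 4π²r³/μ at r = 3.04×10^6 km, T = 13.8 days = 13.8 × 86400 s = 1.19232×10^6 s: μ = 4π²r³/T² = 7.80180×10^8 km³/s².
The Hohmann ellipse has a_t = (r₁ + r₂)/2 = 1.689×10^6 km.
At r₁ the circular-orbit speed is v₁ = √(μ/r₁) = 48.044 km/s.
Transfer-orbit speed at r₁ (vis-viva equation): v_p = √[μ(2/r₁ − 1/a_t)] = 64.456 km/s.
First burn Δv₁ = |v_p − v₁| = 16.412 km/s.
Circular speed at r₂: v₂ = √(μ/r₂) = 16.020 km/s.
Transfer-orbit speed at r₂: v_a = √[μ(2/r₂ − 1/a_t)] = 7.1665 km/s.
Second burn Δv₂ = |v₂ − v_a| = 8.8535 km/s.
Δv = Δv₁ + Δv₂ = 16.412 + 8.8535 = 25.27 km/s.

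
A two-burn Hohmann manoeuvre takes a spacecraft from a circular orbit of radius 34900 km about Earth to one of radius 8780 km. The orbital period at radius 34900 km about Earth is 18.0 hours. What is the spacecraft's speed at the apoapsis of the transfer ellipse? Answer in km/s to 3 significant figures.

v = 2.15 km/s

From Kepler's third law T² = 4π²r³/μ at r = 34900 km, T = 18.0 hours = 18.0 × 3600 s = 64800 s: μ = 4π²r³/T² = 3.99656×10^5 km³/s².
Semi-major axis of the transfer orbit: a_t = (34900 + 8780)/2 = 21840 km.
The apoapsis of the transfer ellipse is at r = 34900 km.
Applying v² = μ(2/r − 1/a_t): v = 2.146 km/s.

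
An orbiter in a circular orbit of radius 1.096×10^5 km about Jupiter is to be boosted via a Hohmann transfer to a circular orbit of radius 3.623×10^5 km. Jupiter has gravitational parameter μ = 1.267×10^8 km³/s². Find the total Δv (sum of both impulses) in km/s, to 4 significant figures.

Δv = 14.09 km/s

Semi-major axis of the transfer orbit: a_t = (1.096×10^5 + 3.623×10^5)/2 = 2.3595×10^5 km.
Circular speed at r₁: v₁ = √(μ/r₁) = √(1.267×10^8/1.096×10^5) = 34.0003 km/s.
On the transfer ellipse at r₁, v² = μ(2/r − 1/a) gives v_p = √[μ(2/r₁ − 1/a_t)] = 42.1315 km/s.
First burn Δv₁ = |v_p − v₁| = 8.131 km/s.
At r₂, v₂ = √(μ/r₂) = 18.7005 km/s.
Transfer-orbit speed at r₂: v_a = √[μ(2/r₂ − 1/a_t)] = 12.7453 km/s.
Second burn Δv₂ = |v₂ − v_a| = 5.955 km/s.
Δv = Δv₁ + Δv₂ = 8.131 + 5.955 = 14.09 km/s.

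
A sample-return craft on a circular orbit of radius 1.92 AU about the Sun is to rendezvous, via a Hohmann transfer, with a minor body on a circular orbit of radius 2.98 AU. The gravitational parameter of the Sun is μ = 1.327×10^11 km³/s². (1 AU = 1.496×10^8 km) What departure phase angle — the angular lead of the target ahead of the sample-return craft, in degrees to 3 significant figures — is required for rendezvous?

φ = 45.8°

In km: r₁ = 1.92 × 1.496×10^8 = 2.87232×10^8 km; r₂ = 2.98 × 1.496×10^8 = 4.45808×10^8 km.
The Hohmann ellipse has a_t = (r₁ + r₂)/2 = 3.6652×10^8 km.
The half-period of the transfer ellipse is t = π√(a_t³/μ) = 6.051×10^7 s.
The target's mean motion on its circular orbit is ω₂ = √(μ/r₂³) = 3.870×10^-8 rad/s.
Angle swept by the target during transfer: ω₂·t = 2.342 rad = 134.2°.
Arrival is 180° from departure on the ellipse, so φ = 180° − 134.2° = 45.8°.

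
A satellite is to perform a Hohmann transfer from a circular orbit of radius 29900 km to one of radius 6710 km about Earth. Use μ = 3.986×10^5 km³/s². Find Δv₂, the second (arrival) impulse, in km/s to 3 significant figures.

Δv₂ = 2.14 km/s

The Hohmann ellipse has a_t = (r₁ + r₂)/2 = 18305 km.
On the circular orbit at r = 6710 km, v_c = √(μ/r) = 7.707 km/s.
Transfer-orbit speed at the same r (vis-viva, a = a_t): v_t = √[μ(2/r − 1/a_t)] = 9.850 km/s.
Δv₂ = |v_t − v_c| = |9.850 − 7.707| = 2.143 km/s.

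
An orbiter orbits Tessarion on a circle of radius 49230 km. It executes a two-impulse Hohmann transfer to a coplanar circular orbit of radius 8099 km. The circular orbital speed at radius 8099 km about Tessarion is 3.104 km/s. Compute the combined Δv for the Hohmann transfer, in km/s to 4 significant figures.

From the circular-orbit relation v² = μ/r at r = 8099 km: μ = v²r = (3.104)² × 8099 = 78032.4 km³/s².
Transfer-ellipse semi-major axis a_t = (r₁ + r₂)/2 = (49230 + 8099)/2 = 28664.5 km.
Circular speed at r₁: v₁ = √(μ/r₁) = √(78032.4/49230) = 1.259 km/s.
On the transfer ellipse at r₁, vis-viva gives v_a = √[μ(2/r₁ − 1/a_t)] = 0.6692 km/s.
First burn Δv₁ = |v_a − v₁| = 0.5898 km/s.
Circular speed at r₂: v₂ = √(μ/r₂) = 3.1040 km/s.
Transfer-orbit speed at r₂: v_p = √[μ(2/r₂ − 1/a_t)] = 4.0678 km/s.
Second burn Δv₂ = |v₂ − v_p| = 0.9638 km/s.
Δv = Δv₁ + Δv₂ = 0.5898 + 0.9638 = 1.554 km/s.

Δv = 1.554 km/s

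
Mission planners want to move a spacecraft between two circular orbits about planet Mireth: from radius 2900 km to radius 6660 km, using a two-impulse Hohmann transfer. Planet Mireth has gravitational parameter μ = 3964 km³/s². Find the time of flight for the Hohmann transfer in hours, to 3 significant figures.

t = 4.58 hours

Transfer-ellipse semi-major axis a_t = (r₁ + r₂)/2 = (2900 + 6660)/2 = 4780 km.
By Kepler's third law the transfer-orbit period is T = 2π√(a_t³/μ), so t = T/2 = 16490 s.
Converting: 16490 s ÷ 3600 s/hour = 4.58 hours.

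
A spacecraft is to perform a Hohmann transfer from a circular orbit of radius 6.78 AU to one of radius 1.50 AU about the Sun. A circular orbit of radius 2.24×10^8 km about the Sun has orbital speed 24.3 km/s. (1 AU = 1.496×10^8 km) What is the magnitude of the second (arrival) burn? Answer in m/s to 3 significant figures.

Δv₂ = 6790 m/s

From the circular-orbit relation v² = μ/r at r = 2.24×10^8 km: μ = v²r = (24.3)² × 2.24×10^8 = 1.32270×10^11 km³/s².
In km: r₁ = 6.78 × 1.496×10^8 = 1.014288×10^9 km; r₂ = 1.50 × 1.496×10^8 = 2.244×10^8 km.
The Hohmann ellipse has a_t = (r₁ + r₂)/2 = 6.19344×10^8 km.
Circular speed at r = 2.244×10^8 km: v_c = √(μ/r) = 24.278 km/s.
Vis-viva on the transfer ellipse at r = 2.244×10^8 km gives v_t = √[μ(2/r − 1/a_t)] = 31.069 km/s.
Δv₂ = |v_t − v_c| = |31.069 − 24.278| = 6.791 km/s.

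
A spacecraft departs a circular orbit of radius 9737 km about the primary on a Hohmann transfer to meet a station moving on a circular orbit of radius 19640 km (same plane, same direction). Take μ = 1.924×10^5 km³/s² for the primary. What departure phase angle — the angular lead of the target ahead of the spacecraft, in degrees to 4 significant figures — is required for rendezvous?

The Hohmann ellipse has a_t = (r₁ + r₂)/2 = 14688.5 km.
The half-period of the transfer ellipse is t = π√(a_t³/μ) = 12750.1 s.
The target's mean motion on its circular orbit is ω₂ = √(μ/r₂³) = 1.59364×10^-4 rad/s.
Angle swept by the target during transfer: ω₂·t = 2.0319 rad = 116.42°.
The spacecraft traverses 180° on the transfer ellipse, so the target must lead by 180° − 116.42° = 63.58°.

φ = 63.58°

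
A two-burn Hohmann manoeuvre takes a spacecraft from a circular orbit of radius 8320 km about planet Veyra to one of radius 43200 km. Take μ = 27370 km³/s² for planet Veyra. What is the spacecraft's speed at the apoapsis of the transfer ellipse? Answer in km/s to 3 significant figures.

v = 0.452 km/s

The Hohmann ellipse has a_t = (r₁ + r₂)/2 = 25760 km.
At apoapsis, r = 43200 km.
From the vis-viva equation, v = √[μ(2/r − 1/a_t)] = 0.4524 km/s.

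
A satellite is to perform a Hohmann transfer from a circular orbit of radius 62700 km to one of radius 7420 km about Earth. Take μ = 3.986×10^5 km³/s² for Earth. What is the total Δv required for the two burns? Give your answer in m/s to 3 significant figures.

Transfer-ellipse semi-major axis a_t = (r₁ + r₂)/2 = (62700 + 7420)/2 = 35060 km.
Circular speed at r₁: v₁ = √(μ/r₁) = √(3.986×10^5/62700) = 2.52136 km/s.
Transfer-orbit speed at r₁ (v² = μ(2/r − 1/a)): v_a = √[μ(2/r₁ − 1/a_t)] = 1.15993 km/s.
First burn Δv₁ = |v_a − v₁| = 1.3614 km/s.
Circular speed at r₂: v₂ = √(μ/r₂) = 7.32937 km/s.
Transfer-orbit speed at r₂: v_p = √[μ(2/r₂ − 1/a_t)] = 9.80154 km/s.
Second burn Δv₂ = |v₂ − v_p| = 2.4722 km/s.
Total Δv = Δv₁ + Δv₂ = 3.834 km/s.

Δv = 3830 m/s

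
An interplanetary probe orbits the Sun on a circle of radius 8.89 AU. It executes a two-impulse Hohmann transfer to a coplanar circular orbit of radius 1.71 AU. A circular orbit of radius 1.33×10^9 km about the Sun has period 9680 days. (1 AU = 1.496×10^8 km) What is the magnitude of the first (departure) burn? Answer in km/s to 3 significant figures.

Δv₁ = 4.32 km/s

From Kepler's third law T² = 4π²r³/μ at r = 1.33×10^9 km, T = 9680 days = 9680 × 86400 s = 8.36352×10^8 s: μ = 4π²r³/T² = 1.32781×10^11 km³/s².
In km: r₁ = 8.89 × 1.496×10^8 = 1.329944×10^9 km; r₂ = 1.71 × 1.496×10^8 = 2.55816×10^8 km.
Transfer-ellipse semi-major axis a_t = (r₁ + r₂)/2 = (1.329944×10^9 + 2.55816×10^8)/2 = 7.9288×10^8 km.
Circular speed at r = 1.329944×10^9 km: v_c = √(μ/r) = 9.992 km/s.
Vis-viva on the transfer ellipse at r = 1.329944×10^9 km gives v_t = √[μ(2/r − 1/a_t)] = 5.676 km/s.
Δv₁ = |v_t − v_c| = |5.676 − 9.992| = 4.316 km/s.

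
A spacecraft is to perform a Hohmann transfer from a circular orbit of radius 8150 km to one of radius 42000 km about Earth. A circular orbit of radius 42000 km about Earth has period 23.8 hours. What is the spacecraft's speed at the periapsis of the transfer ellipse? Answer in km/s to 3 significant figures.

v = 9.05 km/s

From Kepler's third law T² = 4π²r³/μ at r = 42000 km, T = 23.8 hours = 23.8 × 3600 s = 85680 s: μ = 4π²r³/T² = 3.98427×10^5 km³/s².
The Hohmann ellipse has a_t = (r₁ + r₂)/2 = 25075 km.
The periapsis of the transfer ellipse is at r = 8150 km.
From the vis-viva equation, v = √[μ(2/r − 1/a_t)] = 9.049 km/s.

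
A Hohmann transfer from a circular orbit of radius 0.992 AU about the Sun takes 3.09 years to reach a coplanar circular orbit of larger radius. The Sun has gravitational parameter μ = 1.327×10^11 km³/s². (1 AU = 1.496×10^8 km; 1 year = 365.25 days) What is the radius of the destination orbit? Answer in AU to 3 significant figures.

r₂ = 5.74 AU

In km: r₁ = 0.992 × 1.496×10^8 = 1.484032×10^8 km.
Transfer time t = 3.09 years × 365.25 × 86400 s = 9.7512984×10^7 s, and t = π√(a_t³/μ).
So a_t = (μ t²/π²)^(1/3) = (1.327×10^11 × (9.7512984×10^7)² / π²)^(1/3) = 5.0377×10^8 km.
Since a_t = (r₁ + r₂)/2, r₂ = 2a_t − r₁ = 2×5.0377×10^8 − 1.484032×10^8 = 8.591368×10^8 km.
In AU: r₂ = 8.591368×10^8 / 1.496×10^8 = 5.74 AU.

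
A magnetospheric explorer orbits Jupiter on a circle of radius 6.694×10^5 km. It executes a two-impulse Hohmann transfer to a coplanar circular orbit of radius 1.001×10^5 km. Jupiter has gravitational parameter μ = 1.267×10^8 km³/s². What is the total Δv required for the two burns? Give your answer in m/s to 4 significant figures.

Δv = 18090 m/s

Transfer-ellipse semi-major axis a_t = (r₁ + r₂)/2 = (6.694×10^5 + 1.001×10^5)/2 = 3.8475×10^5 km.
Circular speed at r₁: v₁ = √(μ/r₁) = √(1.267×10^8/6.694×10^5) = 13.7577 km/s.
Transfer-orbit speed at r₁ (vis-viva): v_a = √[μ(2/r₁ − 1/a_t)] = 7.01735 km/s.
First burn Δv₁ = |v_a − v₁| = 6.740 km/s.
Circular speed at r₂: v₂ = √(μ/r₂) = 35.58 km/s.
Transfer-orbit speed at r₂: v_p = √[μ(2/r₂ − 1/a_t)] = 46.93 km/s.
Second burn Δv₂ = |v₂ − v_p| = 11.35 km/s.
Total Δv = Δv₁ + Δv₂ = 18.09 km/s.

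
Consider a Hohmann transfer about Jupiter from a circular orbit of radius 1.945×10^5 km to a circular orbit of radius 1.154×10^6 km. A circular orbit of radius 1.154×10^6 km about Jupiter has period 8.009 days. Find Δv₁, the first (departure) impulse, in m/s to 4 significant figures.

From Kepler's third law T² = 4π²r³/μ at r = 1.154×10^6 km, T = 8.009 days = 8.009 × 86400 s = 6.919776×10^5 s: μ = 4π²r³/T² = 1.26705×10^8 km³/s².
Semi-major axis of the transfer orbit: a_t = (1.945×10^5 + 1.154×10^6)/2 = 6.7425×10^5 km.
Circular speed at r = 1.945×10^5 km: v_c = √(μ/r) = 25.523 km/s.
Vis-viva on the transfer ellipse at r = 1.945×10^5 km gives v_t = √[μ(2/r − 1/a_t)] = 33.391 km/s.
Δv₁ = |v_t − v_c| = |33.391 − 25.523| = 7.868 km/s.

Δv₁ = 7868 m/s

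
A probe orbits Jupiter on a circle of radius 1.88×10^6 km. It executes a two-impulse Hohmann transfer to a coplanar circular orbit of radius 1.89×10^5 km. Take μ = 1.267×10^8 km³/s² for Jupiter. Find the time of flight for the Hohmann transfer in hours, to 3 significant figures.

Semi-major axis of the transfer orbit: a_t = (1.880×10^6 + 1.890×10^5)/2 = 1.0345×10^6 km.
By Kepler's third law the transfer-orbit period is T = 2π√(a_t³/μ), so t = T/2 = 2.937×10^5 s.
Converting: 2.937×10^5 s ÷ 3600 s/hour = 81.6 hours.

t = 81.6 hours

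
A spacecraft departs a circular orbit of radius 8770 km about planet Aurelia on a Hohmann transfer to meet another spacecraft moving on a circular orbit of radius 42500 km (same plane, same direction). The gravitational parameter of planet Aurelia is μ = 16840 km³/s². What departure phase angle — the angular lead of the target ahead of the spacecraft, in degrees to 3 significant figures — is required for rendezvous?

The Hohmann ellipse has a_t = (r₁ + r₂)/2 = 25635 km.
The half-period of the transfer ellipse is t = π√(a_t³/μ) = 99364 s.
The target's mean motion on its circular orbit is ω₂ = √(μ/r₂³) = 1.4811×10^-5 rad/s.
Angle swept by the target during transfer: ω₂·t = 1.4717 rad = 84.32°.
The spacecraft traverses 180° on the transfer ellipse, so the target must lead by 180° − 84.32° = 95.7°.

φ = 95.7°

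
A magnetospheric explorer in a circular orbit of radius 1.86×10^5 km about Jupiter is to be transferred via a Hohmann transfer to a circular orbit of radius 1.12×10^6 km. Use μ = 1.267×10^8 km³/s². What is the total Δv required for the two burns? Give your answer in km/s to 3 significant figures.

Δv = 13.0 km/s

Semi-major axis of the transfer orbit: a_t = (1.860×10^5 + 1.120×10^6)/2 = 6.530×10^5 km.
Circular speed at r₁: v₁ = √(μ/r₁) = √(1.267×10^8/1.860×10^5) = 26.09948 km/s.
Transfer-orbit speed at r₁ (vis-viva equation): v_p = √[μ(2/r₁ − 1/a_t)] = 34.18096 km/s.
First burn Δv₁ = |v_p − v₁| = 8.081 km/s.
Circular speed at r₂: v₂ = √(μ/r₂) = 10.6360 km/s.
Transfer-orbit speed at r₂: v_a = √[μ(2/r₂ − 1/a_t)] = 5.67648 km/s.
Second burn Δv₂ = |v₂ − v_a| = 4.960 km/s.
Δv = Δv₁ + Δv₂ = 8.081 + 4.960 = 13.04 km/s.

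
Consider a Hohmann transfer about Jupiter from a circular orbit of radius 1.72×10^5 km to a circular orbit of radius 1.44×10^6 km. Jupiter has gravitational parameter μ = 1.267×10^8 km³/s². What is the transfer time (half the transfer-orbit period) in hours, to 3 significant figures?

t = 56.1 hours

Semi-major axis of the transfer orbit: a_t = (1.720×10^5 + 1.440×10^6)/2 = 8.060×10^5 km.
Half the transfer-orbit period gives t = π√(a_t³/μ) = 2.020×10^5 s.
Converting: 2.020×10^5 s ÷ 3600 s/hour = 56.1 hours.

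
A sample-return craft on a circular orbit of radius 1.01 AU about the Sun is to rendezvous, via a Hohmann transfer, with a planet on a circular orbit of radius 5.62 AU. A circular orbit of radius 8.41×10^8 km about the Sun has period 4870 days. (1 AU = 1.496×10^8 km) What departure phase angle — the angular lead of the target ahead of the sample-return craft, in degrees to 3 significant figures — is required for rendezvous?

From Kepler's third law T² = 4π²r³/μ at r = 8.41×10^8 km, T = 4870 days = 4870 × 86400 s = 4.20768×10^8 s: μ = 4π²r³/T² = 1.32636×10^11 km³/s².
In km: r₁ = 1.01 × 1.496×10^8 = 1.51096×10^8 km; r₂ = 5.62 × 1.496×10^8 = 8.40752×10^8 km.
Semi-major axis of the transfer orbit: a_t = (1.51096×10^8 + 8.40752×10^8)/2 = 4.95924×10^8 km.
Transfer time t = π√(a_t³/μ) = 9.5267×10^7 s.
The target's mean motion on its circular orbit is ω₂ = √(μ/r₂³) = 1.4939×10^-8 rad/s.
Angle swept by the target during transfer: ω₂·t = 1.4232 rad = 81.54°.
The sample-return craft traverses 180° on the transfer ellipse, so the target must lead by 180° − 81.54° = 98.5°.

φ = 98.5°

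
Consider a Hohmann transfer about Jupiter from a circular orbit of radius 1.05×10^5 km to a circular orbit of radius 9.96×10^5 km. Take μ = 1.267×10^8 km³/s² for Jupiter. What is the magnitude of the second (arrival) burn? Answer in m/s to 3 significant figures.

Δv₂ = 6350 m/s

Transfer-ellipse semi-major axis a_t = (r₁ + r₂)/2 = (1.050×10^5 + 9.960×10^5)/2 = 5.505×10^5 km.
On the circular orbit at r = 9.960×10^5 km, v_c = √(μ/r) = 11.279 km/s.
Vis-viva on the transfer ellipse at r = 9.960×10^5 km gives v_t = √[μ(2/r − 1/a_t)] = 4.9258 km/s.
Δv₂ = |v_t − v_c| = |4.9258 − 11.279| = 6.353 km/s.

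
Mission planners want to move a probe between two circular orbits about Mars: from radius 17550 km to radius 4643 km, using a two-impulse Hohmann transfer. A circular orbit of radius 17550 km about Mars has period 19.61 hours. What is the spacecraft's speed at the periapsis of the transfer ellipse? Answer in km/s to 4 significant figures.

v = 3.819 km/s

From Kepler's third law T² = 4π²r³/μ at r = 17550 km, T = 19.61 hours = 19.61 × 3600 s = 70596 s: μ = 4π²r³/T² = 42818.4 km³/s².
Semi-major axis of the transfer orbit: a_t = (17550 + 4643)/2 = 11096.5 km.
The periapsis of the transfer ellipse is at r = 4643 km.
Vis-viva: v = √[μ(2/r − 1/a_t)] = √[42818.4 × (2/4643 − 1/11096.5)] = 3.819 km/s.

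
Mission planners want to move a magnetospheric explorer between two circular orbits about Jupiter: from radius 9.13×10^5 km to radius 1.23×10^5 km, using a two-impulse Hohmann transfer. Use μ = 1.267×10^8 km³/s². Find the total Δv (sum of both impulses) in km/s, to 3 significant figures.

The Hohmann ellipse has a_t = (r₁ + r₂)/2 = 5.180×10^5 km.
At r₁ the circular-orbit speed is v₁ = √(μ/r₁) = 11.78 km/s.
On the transfer ellipse at r₁, v² = μ(2/r − 1/a) gives v_a = √[μ(2/r₁ − 1/a_t)] = 5.740 km/s.
First burn Δv₁ = |v_a − v₁| = 6.040 km/s.
Circular speed at r₂: v₂ = √(μ/r₂) = 32.095 km/s.
Transfer-orbit speed at r₂: v_p = √[μ(2/r₂ − 1/a_t)] = 42.609 km/s.
Second burn Δv₂ = |v₂ − v_p| = 10.51 km/s.
Total Δv = Δv₁ + Δv₂ = 16.55 km/s.

Δv = 16.6 km/s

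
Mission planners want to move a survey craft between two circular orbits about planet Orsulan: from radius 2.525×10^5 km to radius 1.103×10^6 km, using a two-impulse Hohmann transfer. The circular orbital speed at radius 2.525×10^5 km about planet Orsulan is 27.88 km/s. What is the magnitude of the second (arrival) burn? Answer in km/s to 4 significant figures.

From the circular-orbit relation v² = μ/r at r = 2.525×10^5 km: μ = v²r = (27.88)² × 2.525×10^5 = 1.96267×10^8 km³/s².
Transfer-ellipse semi-major axis a_t = (r₁ + r₂)/2 = (2.525×10^5 + 1.103×10^6)/2 = 6.7775×10^5 km.
On the circular orbit at r = 1.103×10^6 km, v_c = √(μ/r) = 13.339 km/s.
Vis-viva on the transfer ellipse at r = 1.103×10^6 km gives v_t = √[μ(2/r − 1/a_t)] = 8.1420 km/s.
Δv₂ = |v_t − v_c| = |8.1420 − 13.339| = 5.197 km/s.

Δv₂ = 5.197 km/s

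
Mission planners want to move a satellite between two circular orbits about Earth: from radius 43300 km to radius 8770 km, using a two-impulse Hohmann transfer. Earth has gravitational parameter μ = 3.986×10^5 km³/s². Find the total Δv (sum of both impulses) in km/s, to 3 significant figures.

Δv = 3.23 km/s

Transfer-ellipse semi-major axis a_t = (r₁ + r₂)/2 = (43300 + 8770)/2 = 26035 km.
Circular speed at r₁: v₁ = √(μ/r₁) = √(3.986×10^5/43300) = 3.034 km/s.
Transfer-orbit speed at r₁ (v² = μ(2/r − 1/a)): v_a = √[μ(2/r₁ − 1/a_t)] = 1.761 km/s.
First burn Δv₁ = |v_a − v₁| = 1.273 km/s.
Circular speed at r₂: v₂ = √(μ/r₂) = 6.7417 km/s.
Transfer-orbit speed at r₂: v_p = √[μ(2/r₂ − 1/a_t)] = 8.6943 km/s.
Second burn Δv₂ = |v₂ − v_p| = 1.953 km/s.
Δv = Δv₁ + Δv₂ = 1.273 + 1.953 = 3.226 km/s.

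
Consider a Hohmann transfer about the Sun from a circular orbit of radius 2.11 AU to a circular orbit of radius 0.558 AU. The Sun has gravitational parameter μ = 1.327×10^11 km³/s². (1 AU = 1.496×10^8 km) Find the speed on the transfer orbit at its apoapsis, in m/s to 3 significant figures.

v = 13300 m/s

In km: r₁ = 2.11 × 1.496×10^8 = 3.15656×10^8 km; r₂ = 0.558 × 1.496×10^8 = 8.34768×10^7 km.
Semi-major axis of the transfer orbit: a_t = (3.15656×10^8 + 8.34768×10^7)/2 = 1.995664×10^8 km.
The apoapsis of the transfer ellipse is at r = 3.15656×10^8 km.
From the vis-viva equation, v = √[μ(2/r − 1/a_t)] = 13.26 km/s.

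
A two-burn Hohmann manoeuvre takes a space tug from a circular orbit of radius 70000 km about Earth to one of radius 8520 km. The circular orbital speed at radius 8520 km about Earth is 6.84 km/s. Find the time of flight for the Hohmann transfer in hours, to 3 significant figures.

From the circular-orbit relation v² = μ/r at r = 8520 km: μ = v²r = (6.84)² × 8520 = 3.98613×10^5 km³/s².
Transfer-ellipse semi-major axis a_t = (r₁ + r₂)/2 = (70000 + 8520)/2 = 39260 km.
By Kepler's third law the transfer-orbit period is T = 2π√(a_t³/μ), so t = T/2 = 38710 s.
Converting: 38710 s ÷ 3600 s/hour = 10.8 hours.

t = 10.8 hours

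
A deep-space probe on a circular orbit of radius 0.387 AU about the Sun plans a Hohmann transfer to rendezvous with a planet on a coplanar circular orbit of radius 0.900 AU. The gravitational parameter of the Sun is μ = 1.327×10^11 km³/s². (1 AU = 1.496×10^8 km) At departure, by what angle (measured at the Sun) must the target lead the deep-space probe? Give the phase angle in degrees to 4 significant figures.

φ = 71.17°

In km: r₁ = 0.387 × 1.496×10^8 = 5.78952×10^7 km; r₂ = 0.900 × 1.496×10^8 = 1.3464×10^8 km.
Semi-major axis of the transfer orbit: a_t = (5.78952×10^7 + 1.3464×10^8)/2 = 9.62676×10^7 km.
The half-period of the transfer ellipse is t = π√(a_t³/μ) = 8.1458×10^6 s.
Target angular speed ω₂ = √(μ/r₂³) = 2.3317×10^-7 rad/s.
Angle swept by the target during transfer: ω₂·t = 1.8994 rad = 108.83°.
The deep-space probe traverses 180° on the transfer ellipse, so the target must lead by 180° − 108.83° = 71.17°.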